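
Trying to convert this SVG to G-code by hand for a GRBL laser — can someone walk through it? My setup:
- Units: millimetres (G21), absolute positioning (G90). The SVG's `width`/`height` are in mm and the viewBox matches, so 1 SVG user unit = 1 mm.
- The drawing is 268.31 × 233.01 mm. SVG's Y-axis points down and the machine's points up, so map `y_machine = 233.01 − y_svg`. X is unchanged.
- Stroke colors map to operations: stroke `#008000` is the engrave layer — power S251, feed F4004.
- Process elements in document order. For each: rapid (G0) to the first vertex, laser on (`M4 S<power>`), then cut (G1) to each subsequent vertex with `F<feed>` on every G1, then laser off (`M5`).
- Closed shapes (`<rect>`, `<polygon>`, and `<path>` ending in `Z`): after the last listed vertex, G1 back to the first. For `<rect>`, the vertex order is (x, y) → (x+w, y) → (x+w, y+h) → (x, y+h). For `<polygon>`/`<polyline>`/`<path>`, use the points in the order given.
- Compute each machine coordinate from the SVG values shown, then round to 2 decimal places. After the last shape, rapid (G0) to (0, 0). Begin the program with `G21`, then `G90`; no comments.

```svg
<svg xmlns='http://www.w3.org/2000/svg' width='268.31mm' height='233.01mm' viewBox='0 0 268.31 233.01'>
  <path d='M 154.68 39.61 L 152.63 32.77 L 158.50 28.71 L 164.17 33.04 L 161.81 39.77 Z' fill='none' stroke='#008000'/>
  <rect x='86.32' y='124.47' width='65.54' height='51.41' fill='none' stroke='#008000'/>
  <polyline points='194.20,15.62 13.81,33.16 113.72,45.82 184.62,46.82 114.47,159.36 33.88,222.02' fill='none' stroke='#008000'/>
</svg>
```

Since the viewBox matches the mm dimensions, user units are millimetres directly. The only transform is the Y-flip y_m = 233.01 − y_svg.

Shape 1 is a regular polygon drawn with `<path>`. Its stroke #008000 means engrave at S251, F4004. After flipping Y the toolpath is (154.68,193.40) → (152.63,200.24) → (158.50,204.30) → (164.17,199.97) → (161.81,193.24) → (154.68,193.40), returning to the start.

Shape 2 is a rectangle drawn with `<rect>`. Its stroke #008000 means engrave at S251, F4004. After flipping Y the toolpath is (86.32,108.54) → (151.86,108.54) → (151.86,57.13) → (86.32,57.13) → (86.32,108.54), returning to the start.

Shape 3 is a open polyline drawn with `<polyline>`. Its stroke #008000 means engrave at S251, F4004. After flipping Y the toolpath is (194.20,217.39) → (13.81,199.85) → (113.72,187.19) → (184.62,186.19) → (114.47,73.65) → (33.88,10.99).

G21
G90
G0 X154.68 Y193.40
M4 S251
G1 X152.63 Y200.24 F4004
G1 X158.50 Y204.30 F4004
G1 X164.17 Y199.97 F4004
G1 X161.81 Y193.24 F4004
G1 X154.68 Y193.40 F4004
M5
G0 X86.32 Y108.54
M4 S251
G1 X151.86 Y108.54 F4004
G1 X151.86 Y57.13 F4004
G1 X86.32 Y57.13 F4004
G1 X86.32 Y108.54 F4004
M5
G0 X194.20 Y217.39
M4 S251
G1 X13.81 Y199.85 F4004
G1 X113.72 Y187.19 F4004
G1 X184.62 Y186.19 F4004
G1 X114.47 Y73.65 F4004
G1 X33.88 Y10.99 F4004
M5
G0 X0.00 Y0.00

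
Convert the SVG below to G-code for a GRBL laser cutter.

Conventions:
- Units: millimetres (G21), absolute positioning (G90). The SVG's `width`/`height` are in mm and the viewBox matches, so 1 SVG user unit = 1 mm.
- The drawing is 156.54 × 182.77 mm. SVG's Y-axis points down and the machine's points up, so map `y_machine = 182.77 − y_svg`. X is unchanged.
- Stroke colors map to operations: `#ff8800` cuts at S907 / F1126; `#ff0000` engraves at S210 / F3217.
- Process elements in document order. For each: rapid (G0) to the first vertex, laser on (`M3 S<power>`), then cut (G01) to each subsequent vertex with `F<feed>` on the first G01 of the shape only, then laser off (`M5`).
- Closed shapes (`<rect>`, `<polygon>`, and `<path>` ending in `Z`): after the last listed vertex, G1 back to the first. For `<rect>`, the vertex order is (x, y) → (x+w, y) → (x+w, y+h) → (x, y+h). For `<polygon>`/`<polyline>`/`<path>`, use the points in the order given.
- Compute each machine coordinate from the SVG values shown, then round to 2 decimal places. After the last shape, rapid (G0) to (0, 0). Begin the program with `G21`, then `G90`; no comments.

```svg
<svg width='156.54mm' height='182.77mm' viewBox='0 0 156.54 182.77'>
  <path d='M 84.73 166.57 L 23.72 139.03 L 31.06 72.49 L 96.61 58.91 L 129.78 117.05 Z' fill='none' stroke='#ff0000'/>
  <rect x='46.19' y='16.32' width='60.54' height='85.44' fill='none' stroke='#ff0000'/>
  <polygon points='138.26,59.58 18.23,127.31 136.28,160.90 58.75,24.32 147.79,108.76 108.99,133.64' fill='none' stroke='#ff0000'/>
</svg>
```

viewBox `0 0 156.54 182.77` with mm width/height → 1 unit = 1 mm. Flip: y_m = 182.77 − y_svg.

**Shape 1** — `<path>` regular polygon, stroke `#ff0000` → engrave (S210, F3217). Machine vertices: (84.73,16.20) → (23.72,43.74) → (31.06,110.28) → (96.61,123.86) → (129.78,65.72) → (84.73,16.20). Closed: final G1 returns to the first vertex.

**Shape 2** — `<rect>` rectangle, stroke `#ff0000` → engrave (S210, F3217). Machine vertices: (46.19,166.45) → (106.73,166.45) → (106.73,81.01) → (46.19,81.01) → (46.19,166.45). Closed: final G1 returns to the first vertex.

**Shape 3** — `<polygon>` closed polygon, stroke `#ff0000` → engrave (S210, F3217). Machine vertices: (138.26,123.19) → (18.23,55.46) → (136.28,21.87) → (58.75,158.45) → (147.79,74.01) → (108.99,49.13) → (138.26,123.19). Closed: final G1 returns to the first vertex.

G21
G90
G0 X84.73 Y16.20
M3 S210
G01 X23.72 Y43.74 F3217
G01 X31.06 Y110.28
G01 X96.61 Y123.86
G01 X129.78 Y65.72
G01 X84.73 Y16.20
M5
G0 X46.19 Y166.45
M3 S210
G01 X106.73 Y166.45 F3217
G01 X106.73 Y81.01
G01 X46.19 Y81.01
G01 X46.19 Y166.45
M5
G0 X138.26 Y123.19
M3 S210
G01 X18.23 Y55.46 F3217
G01 X136.28 Y21.87
G01 X58.75 Y158.45
G01 X147.79 Y74.01
G01 X108.99 Y49.13
G01 X138.26 Y123.19
M5
G0 X0.00 Y0.00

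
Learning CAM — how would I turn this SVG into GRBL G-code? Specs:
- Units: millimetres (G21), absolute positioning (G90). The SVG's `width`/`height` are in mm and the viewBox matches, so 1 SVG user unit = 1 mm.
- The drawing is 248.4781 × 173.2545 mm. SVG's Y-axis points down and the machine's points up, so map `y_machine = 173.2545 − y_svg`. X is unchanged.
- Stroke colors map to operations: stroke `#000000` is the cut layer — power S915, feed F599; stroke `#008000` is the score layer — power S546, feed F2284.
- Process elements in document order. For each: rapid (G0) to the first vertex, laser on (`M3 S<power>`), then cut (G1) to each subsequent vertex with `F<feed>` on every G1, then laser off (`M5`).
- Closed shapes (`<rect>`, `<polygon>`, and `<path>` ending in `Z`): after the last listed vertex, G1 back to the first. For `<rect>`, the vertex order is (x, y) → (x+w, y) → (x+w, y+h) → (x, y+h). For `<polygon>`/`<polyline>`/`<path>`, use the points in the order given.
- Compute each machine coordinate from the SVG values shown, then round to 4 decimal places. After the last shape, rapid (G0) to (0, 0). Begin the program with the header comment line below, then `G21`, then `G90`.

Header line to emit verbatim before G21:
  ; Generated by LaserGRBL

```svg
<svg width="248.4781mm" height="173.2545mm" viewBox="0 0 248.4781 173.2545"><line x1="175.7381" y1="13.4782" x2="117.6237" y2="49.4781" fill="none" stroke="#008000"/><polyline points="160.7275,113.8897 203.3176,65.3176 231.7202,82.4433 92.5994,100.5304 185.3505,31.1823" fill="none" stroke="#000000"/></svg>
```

; Generated by LaserGRBL
G21
G90
G0 X175.7381 Y159.7763
M3 S546
G1 X117.6237 Y123.7764 F2284
M5
G0 X160.7275 Y59.3648
M3 S915
G1 X203.3176 Y107.9369 F599
G1 X231.7202 Y90.8112 F599
G1 X92.5994 Y72.7241 F599
G1 X185.3505 Y142.0722 F599
M5
G0 X0.0000 Y0.0000

viewBox `0 0 248.4781 173.2545` with mm width/height → 1 unit = 1 mm. Flip: y_m = 173.2545 − y_svg.

**Shape 1** — `<line>` line segment, stroke `#008000` → score (S546, F2284). Machine vertices: (175.7381,159.7763) → (117.6237,123.7764). Open path.

**Shape 2** — `<polyline>` open polyline, stroke `#000000` → cut (S915, F599). Machine vertices: (160.7275,59.3648) → (203.3176,107.9369) → (231.7202,90.8112) → (92.5994,72.7241) → (185.3505,142.0722). Open path.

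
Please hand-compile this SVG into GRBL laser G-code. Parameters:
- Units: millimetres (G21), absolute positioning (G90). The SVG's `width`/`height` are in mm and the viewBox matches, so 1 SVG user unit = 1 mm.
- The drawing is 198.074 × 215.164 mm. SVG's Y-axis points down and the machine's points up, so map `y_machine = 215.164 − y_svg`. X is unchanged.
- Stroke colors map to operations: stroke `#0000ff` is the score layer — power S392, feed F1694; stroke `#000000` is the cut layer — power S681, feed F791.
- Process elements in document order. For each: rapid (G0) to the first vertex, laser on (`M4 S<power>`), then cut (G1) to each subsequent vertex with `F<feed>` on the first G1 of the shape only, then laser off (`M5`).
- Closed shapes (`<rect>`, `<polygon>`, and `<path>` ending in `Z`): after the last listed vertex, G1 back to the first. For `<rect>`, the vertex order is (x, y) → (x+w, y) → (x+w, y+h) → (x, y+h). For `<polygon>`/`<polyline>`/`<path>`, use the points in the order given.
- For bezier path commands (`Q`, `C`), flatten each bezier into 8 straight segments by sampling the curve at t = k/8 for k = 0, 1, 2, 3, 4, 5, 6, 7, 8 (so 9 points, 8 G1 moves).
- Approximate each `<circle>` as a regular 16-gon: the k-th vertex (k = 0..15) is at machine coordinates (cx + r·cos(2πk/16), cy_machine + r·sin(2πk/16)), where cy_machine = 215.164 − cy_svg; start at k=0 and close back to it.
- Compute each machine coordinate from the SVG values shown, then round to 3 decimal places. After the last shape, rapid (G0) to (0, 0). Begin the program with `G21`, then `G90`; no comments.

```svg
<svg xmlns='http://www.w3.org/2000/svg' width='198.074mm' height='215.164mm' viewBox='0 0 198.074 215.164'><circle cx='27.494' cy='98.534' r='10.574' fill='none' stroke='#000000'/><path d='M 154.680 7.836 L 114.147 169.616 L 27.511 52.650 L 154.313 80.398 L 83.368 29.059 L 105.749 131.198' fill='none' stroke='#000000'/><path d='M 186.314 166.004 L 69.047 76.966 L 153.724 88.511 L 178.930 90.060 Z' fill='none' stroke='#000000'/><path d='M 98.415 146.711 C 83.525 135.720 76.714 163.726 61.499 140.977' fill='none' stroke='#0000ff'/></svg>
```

1 u = 1 mm; y_m = 215.164 − y.

[1] `<circle>` circle, #000000→cut S681 F791: (38.068,116.630) → (37.263,120.676) → (34.971,124.107) → (31.540,126.399) → (27.494,127.204) → (23.448,126.399) → (20.017,124.107) → (17.725,120.676) → (16.920,116.630) → (17.725,112.584) → (20.017,109.153) → (23.448,106.861) → (27.494,106.056) → (31.540,106.861) → (34.971,109.153) → (37.263,112.584) → (38.068,116.630) (closed)

[2] `<path>` open polyline, #000000→cut S681 F791: (154.680,207.328) → (114.147,45.548) → (27.511,162.514) → (154.313,134.766) → (83.368,186.105) → (105.749,83.966)

[3] `<path>` closed polygon, #000000→cut S681 F791: (186.314,49.160) → (69.047,138.198) → (153.724,126.653) → (178.930,125.104) → (186.314,49.160) (closed)

[4] `<path>` cubic bezier, #0000ff→score S392 F1694: (98.415,68.453) → (93.178,70.922) → (88.505,70.787) → (84.203,69.099) → (80.079,66.911) → (75.940,65.274) → (71.592,65.239) → (66.843,67.860) → (61.499,74.187)

G21
G90
G0 X38.068 Y116.630
M4 S681
G1 X37.263 Y120.676 F791
G1 X34.971 Y124.107
G1 X31.540 Y126.399
G1 X27.494 Y127.204
G1 X23.448 Y126.399
G1 X20.017 Y124.107
G1 X17.725 Y120.676
G1 X16.920 Y116.630
G1 X17.725 Y112.584
G1 X20.017 Y109.153
G1 X23.448 Y106.861
G1 X27.494 Y106.056
G1 X31.540 Y106.861
G1 X34.971 Y109.153
G1 X37.263 Y112.584
G1 X38.068 Y116.630
M5
G0 X154.680 Y207.328
M4 S681
G1 X114.147 Y45.548 F791
G1 X27.511 Y162.514
G1 X154.313 Y134.766
G1 X83.368 Y186.105
G1 X105.749 Y83.966
M5
G0 X186.314 Y49.160
M4 S681
G1 X69.047 Y138.198 F791
G1 X153.724 Y126.653
G1 X178.930 Y125.104
G1 X186.314 Y49.160
M5
G0 X98.415 Y68.453
M4 S392
G1 X93.178 Y70.922 F1694
G1 X88.505 Y70.787
G1 X84.203 Y69.099
G1 X80.079 Y66.911
G1 X75.940 Y65.274
G1 X71.592 Y65.239
G1 X66.843 Y67.860
G1 X61.499 Y74.187
M5
G0 X0.000 Y0.000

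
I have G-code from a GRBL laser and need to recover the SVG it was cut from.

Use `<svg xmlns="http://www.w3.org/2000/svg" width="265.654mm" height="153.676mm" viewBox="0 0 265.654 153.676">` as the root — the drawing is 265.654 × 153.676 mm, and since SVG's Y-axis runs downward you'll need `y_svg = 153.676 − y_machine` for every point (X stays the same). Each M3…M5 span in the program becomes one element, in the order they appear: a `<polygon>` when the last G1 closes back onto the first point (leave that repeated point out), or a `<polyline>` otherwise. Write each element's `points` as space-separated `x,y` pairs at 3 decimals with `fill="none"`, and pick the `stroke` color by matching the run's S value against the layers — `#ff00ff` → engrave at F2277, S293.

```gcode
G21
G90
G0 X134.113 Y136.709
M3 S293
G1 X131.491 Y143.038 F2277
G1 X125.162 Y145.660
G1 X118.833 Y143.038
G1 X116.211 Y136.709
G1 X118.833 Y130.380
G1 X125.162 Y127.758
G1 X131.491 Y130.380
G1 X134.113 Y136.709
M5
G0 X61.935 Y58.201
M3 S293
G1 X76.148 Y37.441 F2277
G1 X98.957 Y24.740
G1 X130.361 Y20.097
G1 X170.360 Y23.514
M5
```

Machine Y-up, SVG Y-down with viewBox height 153.676, so y_svg = 153.676 − y_machine; X carries over. Every run uses S293, so all elements get stroke `#ff00ff` (engrave).

Run 1: The run returns to its start, so emit a `<polygon>` with points (Y-flipped): 134.113,16.967 131.491,10.638 125.162,8.016 118.833,10.638 116.211,16.967 118.833,23.296 125.162,25.918 131.491,23.296.

Run 2: The run is open, so emit a `<polyline>` with points (Y-flipped): 61.935,95.475 76.148,116.235 98.957,128.936 130.361,133.579 170.360,130.162.

<svg xmlns="http://www.w3.org/2000/svg" width="265.654mm" height="153.676mm" viewBox="0 0 265.654 153.676">
  <polygon points="134.113,16.967 131.491,10.638 125.162,8.016 118.833,10.638 116.211,16.967 118.833,23.296 125.162,25.918 131.491,23.296" fill="none" stroke="#ff00ff"/>
  <polyline points="61.935,95.475 76.148,116.235 98.957,128.936 130.361,133.579 170.360,130.162" fill="none" stroke="#ff00ff"/>
</svg>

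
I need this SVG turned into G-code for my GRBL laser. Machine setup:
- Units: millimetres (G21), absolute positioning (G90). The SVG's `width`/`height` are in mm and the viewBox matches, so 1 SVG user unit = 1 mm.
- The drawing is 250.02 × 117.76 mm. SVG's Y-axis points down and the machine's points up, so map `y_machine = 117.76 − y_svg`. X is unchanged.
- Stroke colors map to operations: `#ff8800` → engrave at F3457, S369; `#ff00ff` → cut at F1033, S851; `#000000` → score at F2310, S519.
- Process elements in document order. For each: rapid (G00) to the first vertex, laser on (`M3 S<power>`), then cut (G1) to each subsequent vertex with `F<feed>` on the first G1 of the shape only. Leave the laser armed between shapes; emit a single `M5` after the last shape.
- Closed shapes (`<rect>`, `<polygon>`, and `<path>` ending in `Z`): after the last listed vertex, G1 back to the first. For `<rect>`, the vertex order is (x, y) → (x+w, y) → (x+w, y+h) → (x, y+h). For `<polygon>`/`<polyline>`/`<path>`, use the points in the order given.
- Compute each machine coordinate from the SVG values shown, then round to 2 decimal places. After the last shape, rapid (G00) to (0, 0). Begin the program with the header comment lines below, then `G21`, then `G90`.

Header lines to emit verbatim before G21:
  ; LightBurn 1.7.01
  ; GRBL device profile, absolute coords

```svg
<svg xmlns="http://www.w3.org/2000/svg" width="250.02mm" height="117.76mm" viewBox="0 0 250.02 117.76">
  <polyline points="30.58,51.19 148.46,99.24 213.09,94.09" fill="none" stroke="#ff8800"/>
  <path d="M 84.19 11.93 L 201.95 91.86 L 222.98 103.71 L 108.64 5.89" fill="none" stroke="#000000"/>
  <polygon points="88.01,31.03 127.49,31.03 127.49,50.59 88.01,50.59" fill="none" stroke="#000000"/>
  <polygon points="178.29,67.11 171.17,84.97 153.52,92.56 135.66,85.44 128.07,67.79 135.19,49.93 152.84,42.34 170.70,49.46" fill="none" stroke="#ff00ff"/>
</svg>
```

; LightBurn 1.7.01
; GRBL device profile, absolute coords
G21
G90
G00 X30.58 Y66.57
M3 S369
G1 X148.46 Y18.52 F3457
G1 X213.09 Y23.67
G00 X84.19 Y105.83
M3 S519
G1 X201.95 Y25.90 F2310
G1 X222.98 Y14.05
G1 X108.64 Y111.87
G00 X88.01 Y86.73
M3 S519
G1 X127.49 Y86.73 F2310
G1 X127.49 Y67.17
G1 X88.01 Y67.17
G1 X88.01 Y86.73
G00 X178.29 Y50.65
M3 S851
G1 X171.17 Y32.79 F1033
G1 X153.52 Y25.20
G1 X135.66 Y32.32
G1 X128.07 Y49.97
G1 X135.19 Y67.83
G1 X152.84 Y75.42
G1 X170.70 Y68.30
G1 X178.29 Y50.65
M5
G00 X0.00 Y0.00

viewBox `0 0 250.02 117.76` with mm width/height → 1 unit = 1 mm. Flip: y_m = 117.76 − y_svg.

**Shape 1** — `<polyline>` open polyline, stroke `#ff8800` → engrave (S369, F3457). Machine vertices: (30.58,66.57) → (148.46,18.52) → (213.09,23.67). Open path.

**Shape 2** — `<path>` open polyline, stroke `#000000` → score (S519, F2310). Machine vertices: (84.19,105.83) → (201.95,25.90) → (222.98,14.05) → (108.64,111.87). Open path.

**Shape 3** — `<polygon>` rectangle, stroke `#000000` → score (S519, F2310). Machine vertices: (88.01,86.73) → (127.49,86.73) → (127.49,67.17) → (88.01,67.17) → (88.01,86.73). Closed: final G1 returns to the first vertex.

**Shape 4** — `<polygon>` regular polygon, stroke `#ff00ff` → cut (S851, F1033). Machine vertices: (178.29,50.65) → (171.17,32.79) → (153.52,25.20) → (135.66,32.32) → (128.07,49.97) → (135.19,67.83) → (152.84,75.42) → (170.70,68.30) → (178.29,50.65). Closed: final G1 returns to the first vertex.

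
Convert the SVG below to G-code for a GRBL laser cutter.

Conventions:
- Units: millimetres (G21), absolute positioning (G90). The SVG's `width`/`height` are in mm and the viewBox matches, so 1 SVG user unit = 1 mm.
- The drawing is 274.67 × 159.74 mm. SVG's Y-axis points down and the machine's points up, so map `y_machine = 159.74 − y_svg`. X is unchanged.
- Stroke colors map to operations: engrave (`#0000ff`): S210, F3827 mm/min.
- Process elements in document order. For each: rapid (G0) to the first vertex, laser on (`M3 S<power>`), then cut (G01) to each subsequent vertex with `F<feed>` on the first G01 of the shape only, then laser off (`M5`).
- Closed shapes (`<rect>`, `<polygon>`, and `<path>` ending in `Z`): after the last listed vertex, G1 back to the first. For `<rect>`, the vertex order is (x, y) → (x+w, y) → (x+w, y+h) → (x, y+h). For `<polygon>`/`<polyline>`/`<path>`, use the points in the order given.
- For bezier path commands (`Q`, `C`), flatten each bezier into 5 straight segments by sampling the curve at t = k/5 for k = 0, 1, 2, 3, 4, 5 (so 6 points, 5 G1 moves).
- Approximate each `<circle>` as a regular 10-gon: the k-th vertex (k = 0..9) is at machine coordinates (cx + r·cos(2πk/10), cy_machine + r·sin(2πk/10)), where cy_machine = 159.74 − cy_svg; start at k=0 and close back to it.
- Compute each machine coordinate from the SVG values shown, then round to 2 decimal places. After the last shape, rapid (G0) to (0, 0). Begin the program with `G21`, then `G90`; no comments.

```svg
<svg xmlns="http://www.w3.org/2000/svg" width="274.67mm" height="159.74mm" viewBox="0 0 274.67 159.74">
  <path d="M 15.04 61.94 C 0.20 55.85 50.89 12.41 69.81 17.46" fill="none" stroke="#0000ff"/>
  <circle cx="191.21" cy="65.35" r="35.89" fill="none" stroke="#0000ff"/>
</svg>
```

viewBox `0 0 274.67 159.74` with mm width/height → 1 unit = 1 mm. Flip: y_m = 159.74 − y_svg.

**Shape 1** — `<path>` cubic bezier, stroke `#0000ff` → engrave (S210, F3827). Control points (SVG): P0=(15.04,61.94), P1=(0.20,55.85), P2=(50.89,12.41), P3=(69.81,17.46); sampled at t=k/5. Machine vertices: (15.04,97.80) → (13.22,105.25) → (22.46,117.54) → (38.08,130.56) → (55.42,140.18) → (69.81,142.28). Open path.

**Shape 2** — `<circle>` circle, stroke `#0000ff` → engrave (S210, F3827). Machine vertices: (227.10,94.39) → (220.25,115.49) → (202.30,128.52) → (180.12,128.52) → (162.17,115.49) → (155.32,94.39) → (162.17,73.29) → (180.12,60.26) → (202.30,60.26) → (220.25,73.29) → (227.10,94.39). Closed: final G1 returns to the first vertex.

G21
G90
G0 X15.04 Y97.80
M3 S210
G01 X13.22 Y105.25 F3827
G01 X22.46 Y117.54
G01 X38.08 Y130.56
G01 X55.42 Y140.18
G01 X69.81 Y142.28
M5
G0 X227.10 Y94.39
M3 S210
G01 X220.25 Y115.49 F3827
G01 X202.30 Y128.52
G01 X180.12 Y128.52
G01 X162.17 Y115.49
G01 X155.32 Y94.39
G01 X162.17 Y73.29
G01 X180.12 Y60.26
G01 X202.30 Y60.26
G01 X220.25 Y73.29
G01 X227.10 Y94.39
M5
G0 X0.00 Y0.00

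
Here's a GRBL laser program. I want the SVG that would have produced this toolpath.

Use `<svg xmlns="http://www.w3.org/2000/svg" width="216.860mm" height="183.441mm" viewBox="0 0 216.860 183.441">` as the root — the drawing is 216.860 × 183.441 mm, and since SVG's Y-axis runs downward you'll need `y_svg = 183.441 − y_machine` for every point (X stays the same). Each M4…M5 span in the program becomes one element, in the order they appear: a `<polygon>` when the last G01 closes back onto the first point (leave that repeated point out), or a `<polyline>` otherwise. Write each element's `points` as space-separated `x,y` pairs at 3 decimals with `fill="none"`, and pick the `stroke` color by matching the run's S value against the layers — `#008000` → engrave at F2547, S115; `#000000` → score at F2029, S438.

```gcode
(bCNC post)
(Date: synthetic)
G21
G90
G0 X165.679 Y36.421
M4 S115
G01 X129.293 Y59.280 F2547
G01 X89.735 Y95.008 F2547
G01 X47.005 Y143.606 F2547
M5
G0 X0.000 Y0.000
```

<svg xmlns="http://www.w3.org/2000/svg" width="216.860mm" height="183.441mm" viewBox="0 0 216.860 183.441">
  <polyline points="165.679,147.020 129.293,124.161 89.735,88.433 47.005,39.835" fill="none" stroke="#008000"/>
</svg>

Each laser-on run becomes one SVG element. Flip Y back into SVG space with y_svg = 183.441 − y_machine. Every run uses S115, so all elements get stroke `#008000` (engrave).

Run 1: The run is open, so emit a `<polyline>` with points (Y-flipped): 165.679,147.020 129.293,124.161 89.735,88.433 47.005,39.835.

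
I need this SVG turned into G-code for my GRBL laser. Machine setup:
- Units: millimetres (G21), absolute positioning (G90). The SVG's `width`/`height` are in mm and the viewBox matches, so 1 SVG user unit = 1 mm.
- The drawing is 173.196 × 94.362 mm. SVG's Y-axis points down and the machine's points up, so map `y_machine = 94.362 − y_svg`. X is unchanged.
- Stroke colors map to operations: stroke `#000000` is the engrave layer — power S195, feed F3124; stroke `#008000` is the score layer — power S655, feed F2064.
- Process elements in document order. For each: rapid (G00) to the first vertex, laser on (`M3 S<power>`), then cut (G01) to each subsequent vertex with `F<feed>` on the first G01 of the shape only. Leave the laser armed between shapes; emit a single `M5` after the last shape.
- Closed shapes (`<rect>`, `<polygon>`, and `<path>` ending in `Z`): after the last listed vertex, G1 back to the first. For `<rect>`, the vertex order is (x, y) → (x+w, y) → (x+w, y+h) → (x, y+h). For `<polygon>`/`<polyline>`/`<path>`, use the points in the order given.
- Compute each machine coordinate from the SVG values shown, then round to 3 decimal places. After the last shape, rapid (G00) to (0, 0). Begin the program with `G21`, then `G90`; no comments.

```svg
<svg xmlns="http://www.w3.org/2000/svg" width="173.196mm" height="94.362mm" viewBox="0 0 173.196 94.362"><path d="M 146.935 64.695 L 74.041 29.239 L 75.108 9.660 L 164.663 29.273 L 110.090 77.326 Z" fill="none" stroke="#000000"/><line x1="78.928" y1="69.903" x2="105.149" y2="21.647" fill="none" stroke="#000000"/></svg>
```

G21
G90
G00 X146.935 Y29.667
M3 S195
G01 X74.041 Y65.123 F3124
G01 X75.108 Y84.702
G01 X164.663 Y65.089
G01 X110.090 Y17.036
G01 X146.935 Y29.667
G00 X78.928 Y24.459
M3 S195
G01 X105.149 Y72.715 F3124
M5
G00 X0.000 Y0.000

1 u = 1 mm; y_m = 94.362 − y.

[1] `<path>` closed polygon, #000000→engrave S195 F3124: (146.935,29.667) → (74.041,65.123) → (75.108,84.702) → (164.663,65.089) → (110.090,17.036) → (146.935,29.667) (closed)

[2] `<line>` line segment, #000000→engrave S195 F3124: (78.928,24.459) → (105.149,72.715)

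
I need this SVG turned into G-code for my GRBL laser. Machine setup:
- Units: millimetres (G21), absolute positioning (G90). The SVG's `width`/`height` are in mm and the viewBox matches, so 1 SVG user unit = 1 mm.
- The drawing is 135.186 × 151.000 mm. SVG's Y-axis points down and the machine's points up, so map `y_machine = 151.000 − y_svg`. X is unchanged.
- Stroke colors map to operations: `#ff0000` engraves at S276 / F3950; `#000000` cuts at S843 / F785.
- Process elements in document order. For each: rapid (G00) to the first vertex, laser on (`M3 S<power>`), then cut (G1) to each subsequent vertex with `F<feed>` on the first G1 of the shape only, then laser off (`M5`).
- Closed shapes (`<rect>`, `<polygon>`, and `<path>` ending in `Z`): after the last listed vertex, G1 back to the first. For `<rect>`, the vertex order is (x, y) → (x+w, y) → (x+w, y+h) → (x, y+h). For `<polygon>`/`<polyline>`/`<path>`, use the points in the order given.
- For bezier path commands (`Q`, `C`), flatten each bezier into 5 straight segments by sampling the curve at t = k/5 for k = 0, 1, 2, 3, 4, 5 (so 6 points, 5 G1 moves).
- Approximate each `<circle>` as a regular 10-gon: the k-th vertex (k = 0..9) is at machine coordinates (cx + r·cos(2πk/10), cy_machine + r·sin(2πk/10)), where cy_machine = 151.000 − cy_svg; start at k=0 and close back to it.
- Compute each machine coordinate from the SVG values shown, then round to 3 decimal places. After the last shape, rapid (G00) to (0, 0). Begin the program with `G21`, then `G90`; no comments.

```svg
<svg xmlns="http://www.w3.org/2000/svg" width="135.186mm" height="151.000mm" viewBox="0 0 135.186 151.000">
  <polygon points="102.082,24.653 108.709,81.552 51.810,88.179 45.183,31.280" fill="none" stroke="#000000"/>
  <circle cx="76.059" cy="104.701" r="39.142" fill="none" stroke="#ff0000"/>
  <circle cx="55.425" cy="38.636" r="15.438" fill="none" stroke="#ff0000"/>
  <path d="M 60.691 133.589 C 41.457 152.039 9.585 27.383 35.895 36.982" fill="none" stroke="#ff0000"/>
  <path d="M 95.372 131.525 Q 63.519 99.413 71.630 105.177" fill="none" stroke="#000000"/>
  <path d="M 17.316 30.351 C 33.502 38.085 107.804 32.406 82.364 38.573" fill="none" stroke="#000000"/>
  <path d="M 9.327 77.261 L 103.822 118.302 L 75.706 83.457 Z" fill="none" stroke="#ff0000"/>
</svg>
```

G21
G90
G00 X102.082 Y126.347
M3 S843
G1 X108.709 Y69.448 F785
G1 X51.810 Y62.821
G1 X45.183 Y119.720
G1 X102.082 Y126.347
M5
G00 X115.201 Y46.299
M3 S276
G1 X107.726 Y69.306 F3950
G1 X88.155 Y83.525
G1 X63.963 Y83.525
G1 X44.392 Y69.306
G1 X36.917 Y46.299
G1 X44.392 Y23.292
G1 X63.963 Y9.073
G1 X88.155 Y9.073
G1 X107.726 Y23.292
G1 X115.201 Y46.299
M5
G00 X70.863 Y112.364
M3 S276
G1 X67.915 Y121.438 F3950
G1 X60.196 Y127.046
G1 X50.654 Y127.046
G1 X42.935 Y121.438
G1 X39.987 Y112.364
G1 X42.935 Y103.290
G1 X50.654 Y97.682
G1 X60.196 Y97.682
G1 X67.915 Y103.290
G1 X70.863 Y112.364
M5
G00 X60.691 Y17.411
M3 S276
G1 X48.201 Y21.295 F3950
G1 X36.076 Y46.211
G1 X27.718 Y78.846
G1 X26.524 Y105.886
G1 X35.895 Y114.018
M5
G00 X95.372 Y19.475
M3 S843
G1 X84.229 Y30.805 F785
G1 X76.284 Y39.104
G1 X71.535 Y44.374
G1 X69.984 Y46.614
G1 X71.630 Y45.823
M5
G00 X17.316 Y120.649
M3 S843
G1 X32.739 Y117.416 F785
G1 X54.532 Y116.190
G1 X75.119 Y115.758
G1 X86.922 Y114.908
G1 X82.364 Y112.427
M5
G00 X9.327 Y73.739
M3 S276
G1 X103.822 Y32.698 F3950
G1 X75.706 Y67.543
G1 X9.327 Y73.739
M5
G00 X0.000 Y0.000

viewBox `0 0 135.186 151.000` with mm width/height → 1 unit = 1 mm. Flip: y_m = 151.000 − y_svg.

**Shape 1** — `<polygon>` regular polygon, stroke `#000000` → cut (S843, F785). Machine vertices: (102.082,126.347) → (108.709,69.448) → (51.810,62.821) → (45.183,119.720) → (102.082,126.347). Closed: final G1 returns to the first vertex.

**Shape 2** — `<circle>` circle, stroke `#ff0000` → engrave (S276, F3950). Machine vertices: (115.201,46.299) → (107.726,69.306) → (88.155,83.525) → (63.963,83.525) → (44.392,69.306) → (36.917,46.299) → (44.392,23.292) → (63.963,9.073) → (88.155,9.073) → (107.726,23.292) → (115.201,46.299). Closed: final G1 returns to the first vertex.

**Shape 3** — `<circle>` circle, stroke `#ff0000` → engrave (S276, F3950). Machine vertices: (70.863,112.364) → (67.915,121.438) → (60.196,127.046) → (50.654,127.046) → (42.935,121.438) → (39.987,112.364) → (42.935,103.290) → (50.654,97.682) → (60.196,97.682) → (67.915,103.290) → (70.863,112.364). Closed: final G1 returns to the first vertex.

**Shape 4** — `<path>` cubic bezier, stroke `#ff0000` → engrave (S276, F3950). Control points (SVG): P0=(60.691,133.589), P1=(41.457,152.039), P2=(9.585,27.383), P3=(35.895,36.982); sampled at t=k/5. Machine vertices: (60.691,17.411) → (48.201,21.295) → (36.076,46.211) → (27.718,78.846) → (26.524,105.886) → (35.895,114.018). Open path.

**Shape 5** — `<path>` quadratic bezier, stroke `#000000` → cut (S843, F785). Control points (SVG): P0=(95.372,131.525), P1=(63.519,99.413), P2=(71.630,105.177); sampled at t=k/5. Machine vertices: (95.372,19.475) → (84.229,30.805) → (76.284,39.104) → (71.535,44.374) → (69.984,46.614) → (71.630,45.823). Open path.

**Shape 6** — `<path>` cubic bezier, stroke `#000000` → cut (S843, F785). Control points (SVG): P0=(17.316,30.351), P1=(33.502,38.085), P2=(107.804,32.406), P3=(82.364,38.573); sampled at t=k/5. Machine vertices: (17.316,120.649) → (32.739,117.416) → (54.532,116.190) → (75.119,115.758) → (86.922,114.908) → (82.364,112.427). Open path.

**Shape 7** — `<path>` closed polygon, stroke `#ff0000` → engrave (S276, F3950). Machine vertices: (9.327,73.739) → (103.822,32.698) → (75.706,67.543) → (9.327,73.739). Closed: final G1 returns to the first vertex.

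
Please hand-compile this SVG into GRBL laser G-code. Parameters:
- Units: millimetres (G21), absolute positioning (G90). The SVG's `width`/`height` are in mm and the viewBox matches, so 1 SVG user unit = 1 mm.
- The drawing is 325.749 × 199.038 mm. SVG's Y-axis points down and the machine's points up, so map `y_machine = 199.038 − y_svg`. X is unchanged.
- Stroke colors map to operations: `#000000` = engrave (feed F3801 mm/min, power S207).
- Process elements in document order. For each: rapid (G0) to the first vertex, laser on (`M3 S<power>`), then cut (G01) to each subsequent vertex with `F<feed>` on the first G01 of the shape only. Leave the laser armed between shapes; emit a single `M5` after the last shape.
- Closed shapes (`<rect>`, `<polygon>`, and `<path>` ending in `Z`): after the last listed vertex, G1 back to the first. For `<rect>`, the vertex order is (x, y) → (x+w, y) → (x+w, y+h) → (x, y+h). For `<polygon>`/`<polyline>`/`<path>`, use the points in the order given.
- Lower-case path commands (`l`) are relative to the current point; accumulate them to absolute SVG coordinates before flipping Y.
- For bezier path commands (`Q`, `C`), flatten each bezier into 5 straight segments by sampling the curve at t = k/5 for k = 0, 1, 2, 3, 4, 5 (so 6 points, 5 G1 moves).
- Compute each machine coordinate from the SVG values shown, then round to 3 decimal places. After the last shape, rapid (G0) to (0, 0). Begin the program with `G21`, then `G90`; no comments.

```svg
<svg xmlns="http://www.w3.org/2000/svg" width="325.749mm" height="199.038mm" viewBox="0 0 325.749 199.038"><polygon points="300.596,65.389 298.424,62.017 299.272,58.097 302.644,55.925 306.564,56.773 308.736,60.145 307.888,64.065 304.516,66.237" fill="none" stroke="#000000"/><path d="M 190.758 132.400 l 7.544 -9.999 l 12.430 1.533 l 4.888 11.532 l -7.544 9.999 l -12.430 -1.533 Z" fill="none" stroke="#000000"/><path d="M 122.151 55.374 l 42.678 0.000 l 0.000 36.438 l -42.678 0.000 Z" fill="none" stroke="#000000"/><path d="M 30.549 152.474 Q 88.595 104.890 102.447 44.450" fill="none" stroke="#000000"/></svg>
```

G21
G90
G0 X300.596 Y133.649
M3 S207
G01 X298.424 Y137.021 F3801
G01 X299.272 Y140.941
G01 X302.644 Y143.113
G01 X306.564 Y142.265
G01 X308.736 Y138.893
G01 X307.888 Y134.973
G01 X304.516 Y132.801
G01 X300.596 Y133.649
G0 X190.758 Y66.638
M3 S207
G01 X198.302 Y76.637 F3801
G01 X210.732 Y75.104
G01 X215.620 Y63.572
G01 X208.076 Y53.573
G01 X195.646 Y55.106
G01 X190.758 Y66.638
G0 X122.151 Y143.664
M3 S207
G01 X164.829 Y143.664 F3801
G01 X164.829 Y107.226
G01 X122.151 Y107.226
G01 X122.151 Y143.664
G0 X30.549 Y46.564
M3 S207
G01 X52.000 Y66.112 F3801
G01 X69.915 Y86.688
G01 X84.294 Y108.293
G01 X95.138 Y130.926
G01 X102.447 Y154.588
M5
G0 X0.000 Y0.000

Since the viewBox matches the mm dimensions, user units are millimetres directly. The only transform is the Y-flip y_m = 199.038 − y_svg.

Shape 1 is a regular polygon drawn with `<polygon>`. Its stroke #000000 means engrave at S207, F3801. After flipping Y the toolpath is (300.596,133.649) → (298.424,137.021) → (299.272,140.941) → (302.644,143.113) → (306.564,142.265) → (308.736,138.893) → (307.888,134.973) → (304.516,132.801) → (300.596,133.649), returning to the start.

Shape 2 is a regular polygon drawn with `<path>`. Its stroke #000000 means engrave at S207, F3801. After flipping Y the toolpath is (190.758,66.638) → (198.302,76.637) → (210.732,75.104) → (215.620,63.572) → (208.076,53.573) → (195.646,55.106) → (190.758,66.638), returning to the start.

Shape 3 is a rectangle drawn with `<path>`. Its stroke #000000 means engrave at S207, F3801. After flipping Y the toolpath is (122.151,143.664) → (164.829,143.664) → (164.829,107.226) → (122.151,107.226) → (122.151,143.664), returning to the start.

Shape 4 is a quadratic bezier drawn with `<path>`. Its stroke #000000 means engrave at S207, F3801. After flipping Y the toolpath is (30.549,46.564) → (52.000,66.112) → (69.915,86.688) → (84.294,108.293) → (95.138,130.926) → (102.447,154.588).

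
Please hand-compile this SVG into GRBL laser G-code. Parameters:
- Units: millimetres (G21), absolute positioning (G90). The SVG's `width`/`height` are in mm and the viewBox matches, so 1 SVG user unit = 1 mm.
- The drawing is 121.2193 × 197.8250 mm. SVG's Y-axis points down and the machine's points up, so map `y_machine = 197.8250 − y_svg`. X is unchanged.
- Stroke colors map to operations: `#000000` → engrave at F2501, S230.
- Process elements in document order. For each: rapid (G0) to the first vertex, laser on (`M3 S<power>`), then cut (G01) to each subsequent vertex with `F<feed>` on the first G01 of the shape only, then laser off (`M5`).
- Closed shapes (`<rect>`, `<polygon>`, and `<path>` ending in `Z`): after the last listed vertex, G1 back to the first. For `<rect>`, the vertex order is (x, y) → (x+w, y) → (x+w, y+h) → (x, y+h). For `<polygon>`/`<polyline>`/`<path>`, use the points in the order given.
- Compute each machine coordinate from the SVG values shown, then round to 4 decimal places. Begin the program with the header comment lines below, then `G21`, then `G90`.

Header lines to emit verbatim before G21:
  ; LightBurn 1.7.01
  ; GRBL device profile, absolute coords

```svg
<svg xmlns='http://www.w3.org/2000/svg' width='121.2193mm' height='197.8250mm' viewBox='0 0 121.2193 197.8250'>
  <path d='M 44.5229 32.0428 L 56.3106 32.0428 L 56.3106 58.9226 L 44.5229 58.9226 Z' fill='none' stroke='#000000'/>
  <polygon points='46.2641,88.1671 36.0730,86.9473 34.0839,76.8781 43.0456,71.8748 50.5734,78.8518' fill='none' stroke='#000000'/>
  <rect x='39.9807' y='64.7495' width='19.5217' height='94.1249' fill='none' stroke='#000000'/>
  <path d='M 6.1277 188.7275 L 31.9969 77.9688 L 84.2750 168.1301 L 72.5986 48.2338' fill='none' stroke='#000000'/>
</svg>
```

; LightBurn 1.7.01
; GRBL device profile, absolute coords
G21
G90
G0 X44.5229 Y165.7822
M3 S230
G01 X56.3106 Y165.7822 F2501
G01 X56.3106 Y138.9024
G01 X44.5229 Y138.9024
G01 X44.5229 Y165.7822
M5
G0 X46.2641 Y109.6579
M3 S230
G01 X36.0730 Y110.8777 F2501
G01 X34.0839 Y120.9469
G01 X43.0456 Y125.9502
G01 X50.5734 Y118.9732
G01 X46.2641 Y109.6579
M5
G0 X39.9807 Y133.0755
M3 S230
G01 X59.5024 Y133.0755 F2501
G01 X59.5024 Y38.9506
G01 X39.9807 Y38.9506
G01 X39.9807 Y133.0755
M5
G0 X6.1277 Y9.0975
M3 S230
G01 X31.9969 Y119.8562 F2501
G01 X84.2750 Y29.6949
G01 X72.5986 Y149.5912
M5

1 u = 1 mm; y_m = 197.8250 − y.

[1] `<path>` rectangle, #000000→engrave S230 F2501: (44.5229,165.7822) → (56.3106,165.7822) → (56.3106,138.9024) → (44.5229,138.9024) → (44.5229,165.7822) (closed)

[2] `<polygon>` regular polygon, #000000→engrave S230 F2501: (46.2641,109.6579) → (36.0730,110.8777) → (34.0839,120.9469) → (43.0456,125.9502) → (50.5734,118.9732) → (46.2641,109.6579) (closed)

[3] `<rect>` rectangle, #000000→engrave S230 F2501: (39.9807,133.0755) → (59.5024,133.0755) → (59.5024,38.9506) → (39.9807,38.9506) → (39.9807,133.0755) (closed)

[4] `<path>` open polyline, #000000→engrave S230 F2501: (6.1277,9.0975) → (31.9969,119.8562) → (84.2750,29.6949) → (72.5986,149.5912)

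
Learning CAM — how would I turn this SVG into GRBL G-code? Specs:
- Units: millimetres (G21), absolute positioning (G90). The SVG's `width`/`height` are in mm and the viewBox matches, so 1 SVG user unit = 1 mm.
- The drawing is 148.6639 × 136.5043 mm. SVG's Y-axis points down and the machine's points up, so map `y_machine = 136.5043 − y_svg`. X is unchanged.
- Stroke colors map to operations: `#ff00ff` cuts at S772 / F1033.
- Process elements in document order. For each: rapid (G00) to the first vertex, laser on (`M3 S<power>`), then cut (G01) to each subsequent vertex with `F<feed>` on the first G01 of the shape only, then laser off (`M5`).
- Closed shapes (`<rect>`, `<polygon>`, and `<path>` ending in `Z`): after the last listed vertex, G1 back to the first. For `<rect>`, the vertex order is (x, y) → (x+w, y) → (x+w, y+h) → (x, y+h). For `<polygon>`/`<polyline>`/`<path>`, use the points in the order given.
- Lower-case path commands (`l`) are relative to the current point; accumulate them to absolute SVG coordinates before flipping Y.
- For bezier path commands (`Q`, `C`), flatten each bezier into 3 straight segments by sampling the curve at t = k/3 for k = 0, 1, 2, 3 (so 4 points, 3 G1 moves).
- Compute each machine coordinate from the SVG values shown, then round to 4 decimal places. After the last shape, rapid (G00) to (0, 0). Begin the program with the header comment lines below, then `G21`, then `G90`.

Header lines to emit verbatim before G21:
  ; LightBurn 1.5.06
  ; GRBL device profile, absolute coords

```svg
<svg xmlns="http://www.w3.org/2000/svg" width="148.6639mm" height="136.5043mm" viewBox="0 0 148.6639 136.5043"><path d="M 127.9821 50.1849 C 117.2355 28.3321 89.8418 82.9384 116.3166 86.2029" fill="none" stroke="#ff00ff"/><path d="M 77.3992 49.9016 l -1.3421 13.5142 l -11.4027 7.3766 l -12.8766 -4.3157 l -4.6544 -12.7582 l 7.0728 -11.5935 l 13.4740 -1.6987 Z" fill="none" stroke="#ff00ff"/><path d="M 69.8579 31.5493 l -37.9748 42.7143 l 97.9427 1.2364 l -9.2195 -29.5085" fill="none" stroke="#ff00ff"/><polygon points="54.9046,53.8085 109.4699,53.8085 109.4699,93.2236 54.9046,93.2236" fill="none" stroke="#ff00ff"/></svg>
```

Since the viewBox matches the mm dimensions, user units are millimetres directly. The only transform is the Y-flip y_m = 136.5043 − y_svg.

Shape 1 is a cubic bezier drawn with `<path>`. Its stroke #ff00ff means cut at S772, F1033. After flipping Y the toolpath is (127.9821,86.3194) → (114.2982,87.4192) → (105.1863,65.9465) → (116.3166,50.3014).

Shape 2 is a regular polygon drawn with `<path>`. Its stroke #ff00ff means cut at S772, F1033. After flipping Y the toolpath is (77.3992,86.6027) → (76.0571,73.0885) → (64.6544,65.7119) → (51.7778,70.0276) → (47.1234,82.7858) → (54.1962,94.3793) → (67.6702,96.0780) → (77.3992,86.6027), returning to the start.

Shape 3 is a open polyline drawn with `<path>`. Its stroke #ff00ff means cut at S772, F1033. After flipping Y the toolpath is (69.8579,104.9550) → (31.8831,62.2407) → (129.8258,61.0043) → (120.6063,90.5128).

Shape 4 is a rectangle drawn with `<polygon>`. Its stroke #ff00ff means cut at S772, F1033. After flipping Y the toolpath is (54.9046,82.6958) → (109.4699,82.6958) → (109.4699,43.2807) → (54.9046,43.2807) → (54.9046,82.6958), returning to the start.

; LightBurn 1.5.06
; GRBL device profile, absolute coords
G21
G90
G00 X127.9821 Y86.3194
M3 S772
G01 X114.2982 Y87.4192 F1033
G01 X105.1863 Y65.9465
G01 X116.3166 Y50.3014
M5
G00 X77.3992 Y86.6027
M3 S772
G01 X76.0571 Y73.0885 F1033
G01 X64.6544 Y65.7119
G01 X51.7778 Y70.0276
G01 X47.1234 Y82.7858
G01 X54.1962 Y94.3793
G01 X67.6702 Y96.0780
G01 X77.3992 Y86.6027
M5
G00 X69.8579 Y104.9550
M3 S772
G01 X31.8831 Y62.2407 F1033
G01 X129.8258 Y61.0043
G01 X120.6063 Y90.5128
M5
G00 X54.9046 Y82.6958
M3 S772
G01 X109.4699 Y82.6958 F1033
G01 X109.4699 Y43.2807
G01 X54.9046 Y43.2807
G01 X54.9046 Y82.6958
M5
G00 X0.0000 Y0.0000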